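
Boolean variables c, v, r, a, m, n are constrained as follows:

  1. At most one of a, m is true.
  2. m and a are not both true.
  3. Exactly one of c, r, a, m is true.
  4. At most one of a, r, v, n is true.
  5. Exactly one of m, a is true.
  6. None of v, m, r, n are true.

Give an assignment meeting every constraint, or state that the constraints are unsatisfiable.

c: False, v: False, r: False, a: True, m: False, n: False

  (1) {a, m}: 1 true — at most one ✓
  (2) m=F, a=T — not both ✓
  (3) {c, r, a, m}: 1 true — exactly one ✓
  (4) {a, r, v, n}: 1 true — at most one ✓
  (5) {m, a}: 1 true — exactly one ✓
  (6) {v, m, r, n}: 0 true — none ✓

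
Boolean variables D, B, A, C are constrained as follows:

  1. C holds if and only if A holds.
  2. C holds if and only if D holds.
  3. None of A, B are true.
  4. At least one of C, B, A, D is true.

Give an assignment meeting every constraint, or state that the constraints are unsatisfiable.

Case B = True:
  Constraint (3) is violated (B=T) — contradiction.
Case B = False:
  (3) forces A = False.
  (1) with A=F forces C = False.
  (2) with C=F forces D = False.
  Constraint (4) is violated (C=F, B=F, A=F, D=F) — contradiction.
Both cases fail — unsatisfiable.

No satisfying assignment exists.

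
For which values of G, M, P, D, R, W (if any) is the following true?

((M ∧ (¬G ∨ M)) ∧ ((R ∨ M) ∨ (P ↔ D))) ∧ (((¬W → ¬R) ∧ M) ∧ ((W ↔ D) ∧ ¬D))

G=T, M=T, P=T, D=F, R=F, W=F

  (M ∧ (¬G ∨ M)) ∧ ((R ∨ M) ∨ (P ↔ D)) = True
    M ∧ (¬G ∨ M) = True
      ¬G ∨ M = True
        ¬G = False
    (R ∨ M) ∨ (P ↔ D) = True
      R ∨ M = True
      P ↔ D = False
  ((¬W → ¬R) ∧ M) ∧ ((W ↔ D) ∧ ¬D) = True
    (¬W → ¬R) ∧ M = True
      ¬W → ¬R = True
        ¬W = True
        ¬R = True
    (W ↔ D) ∧ ¬D = True
      W ↔ D = True
      ¬D = True
Both conjuncts True, so the formula holds.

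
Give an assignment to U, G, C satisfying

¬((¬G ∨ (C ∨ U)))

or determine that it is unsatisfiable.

U: False; G: True; C: False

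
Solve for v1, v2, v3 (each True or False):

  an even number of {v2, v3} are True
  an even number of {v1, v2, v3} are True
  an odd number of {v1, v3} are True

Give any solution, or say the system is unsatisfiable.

v1=F, v2=T, v3=T

{v2, v3}: 2 true → even ✓
{v1, v2, v3}: 2 true → even ✓
{v1, v3}: 1 true → odd ✓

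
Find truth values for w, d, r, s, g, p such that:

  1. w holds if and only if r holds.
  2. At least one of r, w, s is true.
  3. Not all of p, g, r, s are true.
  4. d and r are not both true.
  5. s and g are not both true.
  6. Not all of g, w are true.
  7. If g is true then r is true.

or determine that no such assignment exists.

w=F; d=F; r=F; s=T; g=F; p=F

  (1) w=F, r=F — same ✓
  (2) {r, w, s}: 1 true — at least one ✓
  (3) {p, g, r, s}: 1/4 true — not all ✓
  (4) d=F, r=F — not both ✓
  (5) s=T, g=F — not both ✓
  (6) {g, w}: 0/2 true — not all ✓
  (7) g=F ⇒ r: vacuous ✓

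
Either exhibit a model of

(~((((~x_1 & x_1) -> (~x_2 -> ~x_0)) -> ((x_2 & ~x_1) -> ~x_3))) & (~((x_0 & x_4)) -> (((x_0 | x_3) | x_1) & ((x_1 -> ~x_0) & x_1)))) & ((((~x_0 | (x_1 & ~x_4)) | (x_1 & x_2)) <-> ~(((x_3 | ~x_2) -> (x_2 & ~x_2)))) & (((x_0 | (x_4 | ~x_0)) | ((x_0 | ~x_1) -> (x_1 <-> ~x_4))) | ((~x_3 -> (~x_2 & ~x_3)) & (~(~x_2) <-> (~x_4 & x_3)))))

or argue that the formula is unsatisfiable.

Case x_1 = True: the conjunct ~((((~x_1 & x_1) -> (~x_2 -> ~x_0)) -> ((x_2 & ~x_1) -> ~x_3))) becomes ~((True -> True)) = False.
Case x_1 = False: the formula simplifies to (~((x_2 -> ~x_3)) & (x_0 & x_4)) & ((~x_0 <-> ~(((x_3 | ~x_2) -> (x_2 & ~x_2)))) & (((x_0 | (x_4 | ~x_0)) | x_4) | ((~x_3 -> (~x_2 & ~x_3)) & (~(~x_2) <-> (~x_4 & x_3))))).
  x_0 = True: simplifies to (~((x_2 -> ~x_3)) & x_4) & ((x_3 | ~x_2) -> (x_2 & ~x_2)).
    x_2 = True: simplifies to (~(~x_3) & x_4) & ~x_3.
      x_3 = True: the conjunct ~x_3 is False.
      x_3 = False: the conjunct ~(~x_3) becomes ~(~False) = False.
    x_2 = False: the conjunct ~((x_2 -> ~x_3)) becomes ~((False -> ~x_3)) = False.
  x_0 = False: the conjunct x_0 is False.
Both cases fail — unsatisfiable.

Unsatisfiable — no assignment works.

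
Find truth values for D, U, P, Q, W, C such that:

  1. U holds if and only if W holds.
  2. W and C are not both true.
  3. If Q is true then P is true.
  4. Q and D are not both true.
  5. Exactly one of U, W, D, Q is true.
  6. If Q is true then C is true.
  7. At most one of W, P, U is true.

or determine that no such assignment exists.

D=T, U=F, P=T, Q=F, W=F, C=T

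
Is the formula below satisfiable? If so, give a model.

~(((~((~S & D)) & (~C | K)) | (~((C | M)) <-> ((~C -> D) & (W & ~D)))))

W = False, S = False, C = False, D = True, M = False, K = False

  ~(((~((~S & D)) & (~C | K)) | (~((C | M)) <-> ((~C -> D) & (W & ~D))))) = True
    (~((~S & D)) & (~C | K)) | (~((C | M)) <-> ((~C -> D) & (W & ~D))) = False
      ~((~S & D)) & (~C | K) = False
        ~((~S & D)) = False
          ~S & D = True
            ~S = True
        ~C | K = True
          ~C = True
      ~((C | M)) <-> ((~C -> D) & (W & ~D)) = False
        ~((C | M)) = True
          C | M = False
        (~C -> D) & (W & ~D) = False
          ~C -> D = True
            ~C = True
          W & ~D = False
            ~D = False
The formula evaluates to True.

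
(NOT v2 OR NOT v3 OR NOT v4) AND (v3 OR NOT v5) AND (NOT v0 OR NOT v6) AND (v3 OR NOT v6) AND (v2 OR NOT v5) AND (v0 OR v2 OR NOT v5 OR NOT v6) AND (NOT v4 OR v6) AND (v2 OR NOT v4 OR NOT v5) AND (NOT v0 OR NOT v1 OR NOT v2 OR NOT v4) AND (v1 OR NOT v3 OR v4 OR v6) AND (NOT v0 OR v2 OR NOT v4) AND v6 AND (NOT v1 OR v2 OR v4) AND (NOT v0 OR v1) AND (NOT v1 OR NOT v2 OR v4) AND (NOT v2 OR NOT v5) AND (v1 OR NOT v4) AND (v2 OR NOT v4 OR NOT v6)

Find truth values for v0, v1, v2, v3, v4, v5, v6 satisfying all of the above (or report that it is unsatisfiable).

Unit clause (v6) forces v6 = True.
In (NOT v0 OR NOT v6) only NOT v0 is left, so v0 = False.
In (v3 OR NOT v6) only v3 is left, so v3 = True.
Set v1 = False.
  then (v1 OR NOT v4) forces v4 = False.
Set v2 = True.
  then (NOT v2 OR NOT v5) forces v5 = False.
All clauses satisfied.

v0 = False, v1 = False, v2 = True, v3 = True, v4 = False, v5 = False, v6 = True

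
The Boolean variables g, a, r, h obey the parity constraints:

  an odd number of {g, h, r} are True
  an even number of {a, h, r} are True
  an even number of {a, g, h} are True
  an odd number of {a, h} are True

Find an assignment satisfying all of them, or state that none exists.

g = True, a = False, r = True, h = True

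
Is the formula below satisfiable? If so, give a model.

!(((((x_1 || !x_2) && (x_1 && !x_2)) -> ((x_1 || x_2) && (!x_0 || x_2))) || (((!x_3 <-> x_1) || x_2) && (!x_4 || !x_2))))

x_0 = True, x_1 = True, x_2 = False, x_3 = True, x_4 = False

  !(((((x_1 || !x_2) && (x_1 && !x_2)) -> ((x_1 || x_2) && (!x_0 || x_2))) || (((!x_3 <-> x_1) || x_2) && (!x_4 || !x_2)))) = True
    (((x_1 || !x_2) && (x_1 && !x_2)) -> ((x_1 || x_2) && (!x_0 || x_2))) || (((!x_3 <-> x_1) || x_2) && (!x_4 || !x_2)) = False
      ((x_1 || !x_2) && (x_1 && !x_2)) -> ((x_1 || x_2) && (!x_0 || x_2)) = False
        (x_1 || !x_2) && (x_1 && !x_2) = True
          x_1 || !x_2 = True
            !x_2 = True
          x_1 && !x_2 = True
            !x_2 = True
        (x_1 || x_2) && (!x_0 || x_2) = False
          x_1 || x_2 = True
          !x_0 || x_2 = False
            !x_0 = False
      ((!x_3 <-> x_1) || x_2) && (!x_4 || !x_2) = False
        (!x_3 <-> x_1) || x_2 = False
          !x_3 <-> x_1 = False
            !x_3 = False
        !x_4 || !x_2 = True
          !x_4 = True
          !x_2 = True
The formula evaluates to True.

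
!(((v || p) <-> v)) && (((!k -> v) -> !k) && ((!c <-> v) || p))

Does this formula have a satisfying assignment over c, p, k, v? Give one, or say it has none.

c = False; p = True; k = False; v = False

  !(((v || p) <-> v)) = True
    (v || p) <-> v = False
      v || p = True
  ((!k -> v) -> !k) && ((!c <-> v) || p) = True
    (!k -> v) -> !k = True
      !k -> v = False
        !k = True
      !k = True
    (!c <-> v) || p = True
      !c <-> v = False
        !c = True
Both conjuncts True, so the formula holds.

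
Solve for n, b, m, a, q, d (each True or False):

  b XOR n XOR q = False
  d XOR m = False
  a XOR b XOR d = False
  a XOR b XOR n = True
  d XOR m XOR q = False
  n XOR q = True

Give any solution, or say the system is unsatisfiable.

n=T; b=T; m=F; a=T; q=F; d=F

b XOR n XOR q = T XOR T XOR F = False ✓
d XOR m = F XOR F = False ✓
a XOR b XOR d = T XOR T XOR F = False ✓
a XOR b XOR n = T XOR T XOR T = True ✓
d XOR m XOR q = F XOR F XOR F = False ✓
n XOR q = T XOR F = True ✓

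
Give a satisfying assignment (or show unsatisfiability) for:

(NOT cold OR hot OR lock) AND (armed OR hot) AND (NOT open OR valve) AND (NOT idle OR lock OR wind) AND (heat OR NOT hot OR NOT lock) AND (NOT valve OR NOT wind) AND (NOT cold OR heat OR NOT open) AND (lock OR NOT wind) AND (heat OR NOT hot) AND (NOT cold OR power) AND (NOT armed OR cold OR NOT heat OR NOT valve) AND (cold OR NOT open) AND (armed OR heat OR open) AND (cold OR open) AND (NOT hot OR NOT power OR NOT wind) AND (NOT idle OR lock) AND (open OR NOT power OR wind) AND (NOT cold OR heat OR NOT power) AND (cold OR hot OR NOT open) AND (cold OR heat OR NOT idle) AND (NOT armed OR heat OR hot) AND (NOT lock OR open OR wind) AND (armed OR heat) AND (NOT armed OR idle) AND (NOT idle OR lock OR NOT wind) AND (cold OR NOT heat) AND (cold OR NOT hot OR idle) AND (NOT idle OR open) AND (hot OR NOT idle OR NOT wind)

heat: True, cold: True, power: True, hot: False, lock: True, open: True, idle: True, wind: False, armed: True, valve: True

Set heat = True.
  then (cold OR NOT heat) forces cold = True.
  then (NOT cold OR power) forces power = True.
Set hot = False.
  then (NOT cold OR hot OR lock) forces lock = True.
  then (armed OR hot) forces armed = True.
  then (NOT armed OR idle) forces idle = True.
  then (NOT idle OR open) forces open = True.
  then (hot OR NOT idle OR NOT wind) forces wind = False.
  then (NOT open OR valve) forces valve = True.
All clauses satisfied.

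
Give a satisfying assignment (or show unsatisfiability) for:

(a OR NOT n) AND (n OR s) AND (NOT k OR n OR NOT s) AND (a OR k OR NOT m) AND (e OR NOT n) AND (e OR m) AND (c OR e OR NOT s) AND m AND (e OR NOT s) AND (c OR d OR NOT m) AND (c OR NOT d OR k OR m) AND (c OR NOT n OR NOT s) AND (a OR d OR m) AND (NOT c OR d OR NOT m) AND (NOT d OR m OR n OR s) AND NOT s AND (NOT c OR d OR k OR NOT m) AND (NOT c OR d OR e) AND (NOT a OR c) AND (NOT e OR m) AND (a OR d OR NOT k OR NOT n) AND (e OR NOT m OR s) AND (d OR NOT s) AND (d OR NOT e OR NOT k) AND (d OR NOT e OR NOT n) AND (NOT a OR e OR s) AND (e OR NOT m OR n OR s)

Unit clause (m) forces m = True.
Unit clause (NOT s) forces s = False.
In (e OR NOT m OR s) only e is left, so e = True.
In (n OR s) only n is left, so n = True.
In (d OR NOT e OR NOT n) only d is left, so d = True.
In (a OR NOT n) only a is left, so a = True.
In (NOT a OR c) only c is left, so c = True.
Set k = False.
All clauses satisfied.

a: True; m: True; e: True; c: True; k: False; d: True; n: True; s: False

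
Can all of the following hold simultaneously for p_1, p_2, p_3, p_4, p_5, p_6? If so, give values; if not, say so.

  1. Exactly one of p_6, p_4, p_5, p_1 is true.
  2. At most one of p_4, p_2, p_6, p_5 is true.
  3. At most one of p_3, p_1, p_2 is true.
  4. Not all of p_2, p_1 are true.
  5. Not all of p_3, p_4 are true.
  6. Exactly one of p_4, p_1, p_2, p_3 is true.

p_1 = False; p_2 = False; p_3 = True; p_4 = False; p_5 = True; p_6 = False

  (1) {p_6, p_4, p_5, p_1}: 1 true — exactly one ✓
  (2) {p_4, p_2, p_6, p_5}: 1 true — at most one ✓
  (3) {p_3, p_1, p_2}: 1 true — at most one ✓
  (4) {p_2, p_1}: 0/2 true — not all ✓
  (5) {p_3, p_4}: 1/2 true — not all ✓
  (6) {p_4, p_1, p_2, p_3}: 1 true — exactly one ✓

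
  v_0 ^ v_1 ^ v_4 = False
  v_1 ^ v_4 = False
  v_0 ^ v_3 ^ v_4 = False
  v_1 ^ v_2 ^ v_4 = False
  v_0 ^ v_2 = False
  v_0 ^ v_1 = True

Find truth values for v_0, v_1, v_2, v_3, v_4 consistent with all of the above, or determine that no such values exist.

v_0 = False, v_1 = True, v_2 = False, v_3 = True, v_4 = True

v_0 ^ v_1 ^ v_4 = F ^ T ^ T = False ✓
v_1 ^ v_4 = T ^ T = False ✓
v_0 ^ v_3 ^ v_4 = F ^ T ^ T = False ✓
v_1 ^ v_2 ^ v_4 = T ^ F ^ T = False ✓
v_0 ^ v_2 = F ^ F = False ✓
v_0 ^ v_1 = F ^ T = True ✓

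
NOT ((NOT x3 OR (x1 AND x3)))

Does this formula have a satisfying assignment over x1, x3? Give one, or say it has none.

x1 = False, x3 = True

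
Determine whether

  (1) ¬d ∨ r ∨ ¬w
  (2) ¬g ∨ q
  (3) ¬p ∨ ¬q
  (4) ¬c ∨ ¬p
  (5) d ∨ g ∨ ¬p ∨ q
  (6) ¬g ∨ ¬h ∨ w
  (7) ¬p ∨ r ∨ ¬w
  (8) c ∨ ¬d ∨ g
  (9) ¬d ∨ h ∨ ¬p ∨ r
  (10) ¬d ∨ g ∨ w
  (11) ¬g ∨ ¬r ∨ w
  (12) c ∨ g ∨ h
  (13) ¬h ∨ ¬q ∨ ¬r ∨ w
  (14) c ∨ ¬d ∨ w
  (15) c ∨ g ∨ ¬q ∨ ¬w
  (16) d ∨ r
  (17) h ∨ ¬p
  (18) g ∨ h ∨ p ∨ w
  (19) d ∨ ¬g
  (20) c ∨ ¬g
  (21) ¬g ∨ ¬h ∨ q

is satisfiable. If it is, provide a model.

h: False; w: True; r: True; p: False; g: True; q: True; d: True; c: True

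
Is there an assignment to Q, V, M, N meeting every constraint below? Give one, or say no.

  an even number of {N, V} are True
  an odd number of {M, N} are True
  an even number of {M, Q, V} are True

Q = True, V = False, M = True, N = False

{N, V}: 0 true → even ✓
{M, N}: 1 true → odd ✓
{M, Q, V}: 2 true → even ✓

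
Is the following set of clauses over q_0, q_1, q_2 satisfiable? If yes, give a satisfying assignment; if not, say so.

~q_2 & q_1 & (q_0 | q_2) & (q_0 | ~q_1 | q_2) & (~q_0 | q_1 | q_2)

q_0 = True, q_1 = True, q_2 = False

Unit clause (~q_2) forces q_2 = False.
Unit clause (q_1) forces q_1 = True.
In (q_0 | q_2) only q_0 is left, so q_0 = True.
Check each clause:
  (~q_2): ~q_2 holds.
  (q_1): q_1 holds.
  (q_0 | q_2): q_0 holds.
  (q_0 | ~q_1 | q_2): q_0 holds.
  (~q_0 | q_1 | q_2): q_1 holds.
All clauses satisfied.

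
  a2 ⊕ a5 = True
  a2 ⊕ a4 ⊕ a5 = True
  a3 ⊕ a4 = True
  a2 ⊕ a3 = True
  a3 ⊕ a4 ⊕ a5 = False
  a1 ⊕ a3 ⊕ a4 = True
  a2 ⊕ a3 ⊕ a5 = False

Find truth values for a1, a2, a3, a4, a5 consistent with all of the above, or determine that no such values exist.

a1 = False, a2 = False, a3 = True, a4 = False, a5 = True

a2 ⊕ a5 = F ⊕ T = True ✓
a2 ⊕ a4 ⊕ a5 = F ⊕ F ⊕ T = True ✓
a3 ⊕ a4 = T ⊕ F = True ✓
a2 ⊕ a3 = F ⊕ T = True ✓
a3 ⊕ a4 ⊕ a5 = T ⊕ F ⊕ T = False ✓
a1 ⊕ a3 ⊕ a4 = F ⊕ T ⊕ F = True ✓
a2 ⊕ a3 ⊕ a5 = F ⊕ T ⊕ T = False ✓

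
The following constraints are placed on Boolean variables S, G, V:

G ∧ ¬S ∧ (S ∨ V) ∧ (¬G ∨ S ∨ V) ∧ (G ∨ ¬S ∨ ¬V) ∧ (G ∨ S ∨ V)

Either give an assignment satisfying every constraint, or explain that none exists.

Unit clause (G) forces G = True.
Unit clause (¬S) forces S = False.
In (S ∨ V) only V is left, so V = True.
Check each clause:
  (G): G holds.
  (¬S): ¬S holds.
  (S ∨ V): V holds.
  (¬G ∨ S ∨ V): V holds.
  (G ∨ ¬S ∨ ¬V): G holds.
  (G ∨ S ∨ V): G holds.
All clauses satisfied.

S = False; G = True; V = True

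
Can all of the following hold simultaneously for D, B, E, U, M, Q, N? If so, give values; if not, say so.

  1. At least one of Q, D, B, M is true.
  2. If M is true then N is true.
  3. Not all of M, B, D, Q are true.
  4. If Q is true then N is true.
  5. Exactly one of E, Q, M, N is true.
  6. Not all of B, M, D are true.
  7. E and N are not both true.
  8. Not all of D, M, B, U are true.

D = True; B = True; E = True; U = True; M = False; Q = False; N = False

  (1) {Q, D, B, M}: 2 true — at least one ✓
  (2) M=F ⇒ N: vacuous ✓
  (3) {M, B, D, Q}: 2/4 true — not all ✓
  (4) Q=F ⇒ N: vacuous ✓
  (5) {E, Q, M, N}: 1 true — exactly one ✓
  (6) {B, M, D}: 2/3 true — not all ✓
  (7) E=T, N=F — not both ✓
  (8) {D, M, B, U}: 3/4 true — not all ✓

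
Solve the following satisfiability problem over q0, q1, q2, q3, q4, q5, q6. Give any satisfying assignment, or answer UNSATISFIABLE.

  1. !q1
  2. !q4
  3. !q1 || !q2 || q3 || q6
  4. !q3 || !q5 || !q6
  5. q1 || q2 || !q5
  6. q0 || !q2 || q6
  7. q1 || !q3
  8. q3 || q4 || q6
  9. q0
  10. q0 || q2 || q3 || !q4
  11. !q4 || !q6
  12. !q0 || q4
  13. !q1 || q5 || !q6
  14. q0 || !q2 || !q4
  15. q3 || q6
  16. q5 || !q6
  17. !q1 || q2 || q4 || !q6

No satisfying assignment exists.

Case q0 = True:
  (!q1) forces q1 = False.
  (!q4) forces q4 = False.
  Clause (!q0 || q4) is falsified — contradiction.
Case q0 = False:
  Clause (q0) is falsified — contradiction.
Both cases fail, so the formula is unsatisfiable.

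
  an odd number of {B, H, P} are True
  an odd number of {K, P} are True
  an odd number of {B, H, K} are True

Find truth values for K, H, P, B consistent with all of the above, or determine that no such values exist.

Adding constraints 1, 2, 3 mod 2: every variable appears an even number of times on the left, so the left side is 0.
But the right sides sum to 1 (mod 2). 0 ≠ 1 — the system is inconsistent.

The formula is unsatisfiable.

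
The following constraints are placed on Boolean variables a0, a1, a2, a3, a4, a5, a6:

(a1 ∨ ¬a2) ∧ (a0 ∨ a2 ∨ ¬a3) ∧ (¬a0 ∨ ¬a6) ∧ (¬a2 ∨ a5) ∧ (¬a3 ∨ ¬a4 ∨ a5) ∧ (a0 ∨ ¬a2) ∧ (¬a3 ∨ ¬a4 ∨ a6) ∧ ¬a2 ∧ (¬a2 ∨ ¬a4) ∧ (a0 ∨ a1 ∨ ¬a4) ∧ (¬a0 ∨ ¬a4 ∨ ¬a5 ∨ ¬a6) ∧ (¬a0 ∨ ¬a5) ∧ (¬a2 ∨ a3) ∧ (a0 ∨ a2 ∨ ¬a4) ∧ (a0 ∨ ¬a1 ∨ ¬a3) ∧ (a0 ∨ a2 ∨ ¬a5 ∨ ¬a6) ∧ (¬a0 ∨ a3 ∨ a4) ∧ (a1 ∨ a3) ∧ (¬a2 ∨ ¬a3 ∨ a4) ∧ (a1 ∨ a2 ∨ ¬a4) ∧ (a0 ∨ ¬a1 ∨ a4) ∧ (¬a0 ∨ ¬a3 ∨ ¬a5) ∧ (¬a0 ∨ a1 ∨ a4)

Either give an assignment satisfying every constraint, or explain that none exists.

Unit clause (¬a2) forces a2 = False.
Try a0 = False:
  (a0 ∨ a2 ∨ ¬a3) forces a3 = False.
  (a0 ∨ a2 ∨ ¬a4) forces a4 = False.
  (a1 ∨ a3) forces a1 = True.
  clause (a0 ∨ ¬a1 ∨ a4) is falsified — backtrack.
So a0 = True.
  then (¬a0 ∨ ¬a6) forces a6 = False.
  then (¬a0 ∨ ¬a5) forces a5 = False.
Try a1 = False:
  (a1 ∨ a3) forces a3 = True.
  (¬a3 ∨ ¬a4 ∨ a5) forces a4 = False.
  clause (¬a0 ∨ a1 ∨ a4) is falsified — backtrack.
So a1 = True.
Set a3 = True.
  then (¬a3 ∨ ¬a4 ∨ a5) forces a4 = False.
All clauses satisfied.

a0 = True, a1 = True, a2 = False, a3 = True, a4 = False, a5 = False, a6 = False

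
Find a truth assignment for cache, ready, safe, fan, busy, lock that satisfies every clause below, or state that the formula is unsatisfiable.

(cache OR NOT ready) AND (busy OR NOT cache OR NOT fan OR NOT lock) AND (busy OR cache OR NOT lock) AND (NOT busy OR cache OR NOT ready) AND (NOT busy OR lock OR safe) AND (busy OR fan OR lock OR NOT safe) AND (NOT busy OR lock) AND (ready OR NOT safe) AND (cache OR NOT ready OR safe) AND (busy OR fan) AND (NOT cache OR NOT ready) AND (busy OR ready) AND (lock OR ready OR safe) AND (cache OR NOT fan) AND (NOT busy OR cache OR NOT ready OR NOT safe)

Set cache = False.
  then (cache OR NOT ready) forces ready = False.
  then (ready OR NOT safe) forces safe = False.
  then (busy OR ready) forces busy = True.
  then (lock OR ready OR safe) forces lock = True.
  then (cache OR NOT fan) forces fan = False.
All clauses satisfied.

cache = False; ready = False; safe = False; fan = False; busy = True; lock = True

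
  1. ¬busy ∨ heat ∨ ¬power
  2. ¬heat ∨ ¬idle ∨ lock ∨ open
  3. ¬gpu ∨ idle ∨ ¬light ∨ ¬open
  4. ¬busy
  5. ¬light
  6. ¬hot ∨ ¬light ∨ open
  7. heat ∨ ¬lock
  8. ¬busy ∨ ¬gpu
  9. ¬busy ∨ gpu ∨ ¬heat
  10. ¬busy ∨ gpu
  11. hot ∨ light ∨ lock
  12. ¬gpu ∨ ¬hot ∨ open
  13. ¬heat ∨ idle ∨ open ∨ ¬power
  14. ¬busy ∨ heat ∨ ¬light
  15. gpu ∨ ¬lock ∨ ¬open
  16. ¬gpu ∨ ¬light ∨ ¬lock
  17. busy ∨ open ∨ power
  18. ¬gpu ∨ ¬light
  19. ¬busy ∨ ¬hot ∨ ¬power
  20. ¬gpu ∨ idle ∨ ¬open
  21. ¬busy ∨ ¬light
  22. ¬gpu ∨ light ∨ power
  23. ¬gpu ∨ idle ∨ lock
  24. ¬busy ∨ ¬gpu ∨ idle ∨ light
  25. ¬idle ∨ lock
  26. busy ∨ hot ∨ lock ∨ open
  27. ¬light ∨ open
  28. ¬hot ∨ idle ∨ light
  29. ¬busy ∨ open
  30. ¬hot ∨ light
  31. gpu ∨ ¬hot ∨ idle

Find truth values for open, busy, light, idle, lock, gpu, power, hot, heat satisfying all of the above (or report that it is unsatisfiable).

open: False, busy: False, light: False, idle: True, lock: True, gpu: False, power: True, hot: False, heat: True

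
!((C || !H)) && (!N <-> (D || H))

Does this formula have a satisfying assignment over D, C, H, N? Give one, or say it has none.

D=F, C=F, H=T, N=F

  !((C || !H)) = True
    C || !H = False
      !H = False
  !N <-> (D || H) = True
    !N = True
    D || H = True
Both conjuncts True, so the formula holds.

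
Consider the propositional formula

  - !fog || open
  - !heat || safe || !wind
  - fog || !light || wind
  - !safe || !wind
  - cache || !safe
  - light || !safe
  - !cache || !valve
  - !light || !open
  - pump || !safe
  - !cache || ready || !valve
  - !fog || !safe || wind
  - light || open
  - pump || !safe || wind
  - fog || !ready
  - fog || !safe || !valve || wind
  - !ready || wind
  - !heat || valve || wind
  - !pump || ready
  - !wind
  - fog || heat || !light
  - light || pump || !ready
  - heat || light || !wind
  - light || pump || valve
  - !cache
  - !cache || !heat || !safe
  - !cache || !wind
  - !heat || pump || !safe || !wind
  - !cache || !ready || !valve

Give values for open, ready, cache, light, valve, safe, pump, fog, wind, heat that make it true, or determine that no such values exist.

open = True, ready = False, cache = False, light = False, valve = True, safe = False, pump = False, fog = True, wind = False, heat = True

Unit clause (!wind) forces wind = False.
Unit clause (!cache) forces cache = False.
In (cache || !safe) only !safe is left, so safe = False.
In (!ready || wind) only !ready is left, so ready = False.
In (!pump || ready) only !pump is left, so pump = False.
Try open = False:
  (!fog || open) forces fog = False.
  (fog || !light || wind) forces light = False.
  clause (light || open) is falsified — backtrack.
So open = True.
  then (!light || !open) forces light = False.
  then (light || pump || valve) forces valve = True.
Set fog = True.
Set heat = True.
All clauses satisfied.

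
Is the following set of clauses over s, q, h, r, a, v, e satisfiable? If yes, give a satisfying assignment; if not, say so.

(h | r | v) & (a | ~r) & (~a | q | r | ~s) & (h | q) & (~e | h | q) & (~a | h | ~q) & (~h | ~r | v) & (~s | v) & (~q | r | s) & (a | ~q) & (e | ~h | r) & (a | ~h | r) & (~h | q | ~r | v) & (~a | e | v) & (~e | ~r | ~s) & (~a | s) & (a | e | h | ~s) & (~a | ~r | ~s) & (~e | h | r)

s = True, q = True, h = True, r = False, a = True, v = True, e = True

Try s = False:
  (~a | s) forces a = False.
  (a | ~r) forces r = False.
  (~q | r | s) forces q = False.
  (h | q) forces h = True.
  clause (a | ~h | r) is falsified — backtrack.
So s = True.
  then (~s | v) forces v = True.
Set q = True.
  then (a | ~q) forces a = True.
  then (~a | ~r | ~s) forces r = False.
  then (~a | h | ~q) forces h = True.
  then (e | ~h | r) forces e = True.
All clauses satisfied.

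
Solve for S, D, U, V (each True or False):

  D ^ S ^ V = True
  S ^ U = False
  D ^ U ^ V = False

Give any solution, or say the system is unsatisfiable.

The formula is unsatisfiable.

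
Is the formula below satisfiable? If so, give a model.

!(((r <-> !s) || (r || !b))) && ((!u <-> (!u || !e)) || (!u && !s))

r=F; s=F; b=T; e=T; u=F

  !(((r <-> !s) || (r || !b))) = True
    (r <-> !s) || (r || !b) = False
      r <-> !s = False
        !s = True
      r || !b = False
        !b = False
  (!u <-> (!u || !e)) || (!u && !s) = True
    !u <-> (!u || !e) = True
      !u = True
      !u || !e = True
        !u = True
        !e = False
    !u && !s = True
      !u = True
      !s = True
Both conjuncts True, so the formula holds.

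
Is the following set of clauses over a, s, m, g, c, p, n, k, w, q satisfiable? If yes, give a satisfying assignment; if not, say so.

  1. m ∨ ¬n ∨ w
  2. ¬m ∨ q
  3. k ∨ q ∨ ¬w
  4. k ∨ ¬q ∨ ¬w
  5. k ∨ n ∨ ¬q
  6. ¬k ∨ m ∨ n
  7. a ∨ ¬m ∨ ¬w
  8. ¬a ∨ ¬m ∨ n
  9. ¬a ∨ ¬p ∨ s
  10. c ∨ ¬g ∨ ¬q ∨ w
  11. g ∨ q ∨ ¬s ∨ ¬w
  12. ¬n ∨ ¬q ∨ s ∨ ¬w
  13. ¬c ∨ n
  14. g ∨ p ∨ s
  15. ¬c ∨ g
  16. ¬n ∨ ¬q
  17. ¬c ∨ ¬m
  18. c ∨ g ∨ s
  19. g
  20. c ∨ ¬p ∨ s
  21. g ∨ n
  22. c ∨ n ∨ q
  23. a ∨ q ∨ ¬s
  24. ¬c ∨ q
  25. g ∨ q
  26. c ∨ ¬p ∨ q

Unit clause (g) forces g = True.
Set a = True.
Set s = False.
  then (¬a ∨ ¬p ∨ s) forces p = False.
Try m = True:
  (¬m ∨ q) forces q = True.
  (¬a ∨ ¬m ∨ n) forces n = True.
  clause (¬n ∨ ¬q) is falsified — backtrack.
So m = False.
Set c = False.
Try n = False:
  (¬k ∨ m ∨ n) forces k = False.
  (k ∨ n ∨ ¬q) forces q = False.
  clause (c ∨ n ∨ q) is falsified — backtrack.
So n = True.
  then (m ∨ ¬n ∨ w) forces w = True.
  then (¬n ∨ ¬q ∨ s ∨ ¬w) forces q = False.
  then (k ∨ q ∨ ¬w) forces k = True.
All clauses satisfied.

a = True, s = False, m = False, g = True, c = False, p = False, n = True, k = True, w = True, q = False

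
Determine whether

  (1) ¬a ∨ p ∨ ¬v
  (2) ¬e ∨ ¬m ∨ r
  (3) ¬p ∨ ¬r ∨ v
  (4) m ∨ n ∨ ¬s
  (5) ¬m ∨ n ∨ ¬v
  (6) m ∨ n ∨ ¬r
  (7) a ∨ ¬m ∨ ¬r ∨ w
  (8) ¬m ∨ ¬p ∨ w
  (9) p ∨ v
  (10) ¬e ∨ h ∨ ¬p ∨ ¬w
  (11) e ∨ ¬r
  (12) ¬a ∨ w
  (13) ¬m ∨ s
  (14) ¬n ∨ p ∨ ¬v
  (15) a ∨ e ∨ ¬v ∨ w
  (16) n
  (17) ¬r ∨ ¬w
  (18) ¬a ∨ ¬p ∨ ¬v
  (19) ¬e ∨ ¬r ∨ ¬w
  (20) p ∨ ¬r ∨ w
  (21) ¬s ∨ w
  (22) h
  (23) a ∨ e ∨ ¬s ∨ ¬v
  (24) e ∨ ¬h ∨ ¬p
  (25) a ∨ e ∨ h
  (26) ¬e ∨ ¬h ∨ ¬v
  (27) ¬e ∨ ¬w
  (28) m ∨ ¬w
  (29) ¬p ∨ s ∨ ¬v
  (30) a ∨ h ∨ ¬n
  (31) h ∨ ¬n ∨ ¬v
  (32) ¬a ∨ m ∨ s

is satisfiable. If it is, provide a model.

s = False, r = False, v = False, e = True, h = True, n = True, w = False, a = False, p = True, m = False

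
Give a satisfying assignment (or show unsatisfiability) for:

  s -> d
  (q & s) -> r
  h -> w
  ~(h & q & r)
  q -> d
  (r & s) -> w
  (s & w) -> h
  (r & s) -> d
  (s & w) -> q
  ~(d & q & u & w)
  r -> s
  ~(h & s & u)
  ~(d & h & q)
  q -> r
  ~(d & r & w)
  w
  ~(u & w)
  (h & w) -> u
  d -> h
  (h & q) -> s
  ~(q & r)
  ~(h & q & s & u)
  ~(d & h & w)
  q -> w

r=F, d=F, h=F, s=F, q=F, w=T, u=F

Unit clause (w) forces w = True.
In (~u | ~w) only ~u is left, so u = False.
In (~h | u | ~w) only ~h is left, so h = False.
In (h | ~s | ~w) only ~s is left, so s = False.
In (~d | h) only ~d is left, so d = False.
In (~r | s) only ~r is left, so r = False.
In (d | ~q) only ~q is left, so q = False.
All clauses satisfied.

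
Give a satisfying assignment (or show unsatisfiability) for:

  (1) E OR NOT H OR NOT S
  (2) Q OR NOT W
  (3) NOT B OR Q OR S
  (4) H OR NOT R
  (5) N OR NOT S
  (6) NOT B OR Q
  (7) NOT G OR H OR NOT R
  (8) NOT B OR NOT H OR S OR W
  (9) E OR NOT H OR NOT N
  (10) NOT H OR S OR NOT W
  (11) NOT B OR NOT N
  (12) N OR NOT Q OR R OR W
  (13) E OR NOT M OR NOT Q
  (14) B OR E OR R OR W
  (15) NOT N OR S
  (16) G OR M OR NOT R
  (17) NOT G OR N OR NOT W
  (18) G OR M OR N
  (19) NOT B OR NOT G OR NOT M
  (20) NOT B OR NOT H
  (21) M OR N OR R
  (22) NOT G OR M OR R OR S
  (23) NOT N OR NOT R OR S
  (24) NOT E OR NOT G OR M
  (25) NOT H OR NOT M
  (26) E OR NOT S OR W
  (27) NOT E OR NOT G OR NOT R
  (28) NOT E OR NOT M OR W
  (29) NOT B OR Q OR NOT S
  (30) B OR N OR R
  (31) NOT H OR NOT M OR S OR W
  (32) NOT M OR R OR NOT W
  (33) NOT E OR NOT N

R: False; W: True; M: False; N: True; E: False; H: False; S: True; G: True; B: False; Q: True

Set R = False.
Set W = True.
  then (Q OR NOT W) forces Q = True.
  then (NOT M OR R OR NOT W) forces M = False.
  then (M OR N OR R) forces N = True.
  then (NOT E OR NOT N) forces E = False.
  then (E OR NOT H OR NOT N) forces H = False.
  then (NOT B OR NOT N) forces B = False.
  then (NOT N OR S) forces S = True.
Set G = True.
All clauses satisfied.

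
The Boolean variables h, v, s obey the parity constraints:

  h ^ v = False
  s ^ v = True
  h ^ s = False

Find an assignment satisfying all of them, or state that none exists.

Unsatisfiable

Adding constraints 1, 2, 3 mod 2: every variable appears an even number of times on the left, so the left side is 0.
But the right sides sum to 1 (mod 2). 0 ≠ 1 — the system is inconsistent.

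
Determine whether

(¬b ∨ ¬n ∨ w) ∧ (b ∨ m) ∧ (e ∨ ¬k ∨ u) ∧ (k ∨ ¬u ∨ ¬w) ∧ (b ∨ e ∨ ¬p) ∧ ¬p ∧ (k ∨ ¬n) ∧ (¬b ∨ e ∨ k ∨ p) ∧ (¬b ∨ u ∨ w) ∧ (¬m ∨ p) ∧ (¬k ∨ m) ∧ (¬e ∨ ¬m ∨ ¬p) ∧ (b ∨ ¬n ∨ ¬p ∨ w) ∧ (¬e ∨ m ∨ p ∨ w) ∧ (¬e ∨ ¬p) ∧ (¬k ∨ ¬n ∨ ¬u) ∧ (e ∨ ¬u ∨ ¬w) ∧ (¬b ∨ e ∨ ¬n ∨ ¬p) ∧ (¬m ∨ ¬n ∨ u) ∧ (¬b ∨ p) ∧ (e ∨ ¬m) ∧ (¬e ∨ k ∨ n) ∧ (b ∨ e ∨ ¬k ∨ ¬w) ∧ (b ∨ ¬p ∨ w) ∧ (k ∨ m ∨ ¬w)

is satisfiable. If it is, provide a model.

Unsatisfiable — no assignment works.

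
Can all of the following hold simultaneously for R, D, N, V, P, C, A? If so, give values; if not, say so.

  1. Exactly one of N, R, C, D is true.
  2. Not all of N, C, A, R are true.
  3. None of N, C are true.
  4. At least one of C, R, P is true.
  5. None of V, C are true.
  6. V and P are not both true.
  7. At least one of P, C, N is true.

R: False, D: True, N: False, V: False, P: True, C: False, A: True

  (1) {N, R, C, D}: 1 true — exactly one ✓
  (2) {N, C, A, R}: 1/4 true — not all ✓
  (3) {N, C}: 0 true — none ✓
  (4) {C, R, P}: 1 true — at least one ✓
  (5) {V, C}: 0 true — none ✓
  (6) V=F, P=T — not both ✓
  (7) {P, C, N}: 1 true — at least one ✓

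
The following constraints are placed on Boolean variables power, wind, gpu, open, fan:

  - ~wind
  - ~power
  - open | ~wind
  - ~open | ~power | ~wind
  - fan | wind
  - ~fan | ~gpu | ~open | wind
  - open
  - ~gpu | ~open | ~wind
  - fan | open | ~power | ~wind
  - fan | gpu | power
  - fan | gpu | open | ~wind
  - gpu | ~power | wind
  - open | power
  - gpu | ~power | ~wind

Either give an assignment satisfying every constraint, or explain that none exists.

power: False; wind: False; gpu: False; open: True; fan: True

Unit clause (~wind) forces wind = False.
Unit clause (~power) forces power = False.
In (fan | wind) only fan is left, so fan = True.
Unit clause (open) forces open = True.
In (~fan | ~gpu | ~open | wind) only ~gpu is left, so gpu = False.
All clauses satisfied.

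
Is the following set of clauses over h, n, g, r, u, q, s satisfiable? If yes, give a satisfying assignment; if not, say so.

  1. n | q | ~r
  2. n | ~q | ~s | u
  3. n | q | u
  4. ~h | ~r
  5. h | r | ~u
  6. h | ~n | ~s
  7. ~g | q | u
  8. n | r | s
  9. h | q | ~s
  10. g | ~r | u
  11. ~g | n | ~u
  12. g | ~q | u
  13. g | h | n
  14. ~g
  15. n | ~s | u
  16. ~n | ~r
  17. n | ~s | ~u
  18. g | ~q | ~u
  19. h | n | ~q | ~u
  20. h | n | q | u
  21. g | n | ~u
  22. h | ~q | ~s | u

Unit clause (~g) forces g = False.
Set h = True.
  then (~h | ~r) forces r = False.
Try n = False:
  (n | r | s) forces s = True.
  (n | ~s | u) forces u = True.
  clause (n | ~s | ~u) is falsified — backtrack.
So n = True.
Set u = True.
  then (g | ~q | ~u) forces q = False.
Set s = False.
All clauses satisfied.

h = True, n = True, g = False, r = False, u = True, q = False, s = False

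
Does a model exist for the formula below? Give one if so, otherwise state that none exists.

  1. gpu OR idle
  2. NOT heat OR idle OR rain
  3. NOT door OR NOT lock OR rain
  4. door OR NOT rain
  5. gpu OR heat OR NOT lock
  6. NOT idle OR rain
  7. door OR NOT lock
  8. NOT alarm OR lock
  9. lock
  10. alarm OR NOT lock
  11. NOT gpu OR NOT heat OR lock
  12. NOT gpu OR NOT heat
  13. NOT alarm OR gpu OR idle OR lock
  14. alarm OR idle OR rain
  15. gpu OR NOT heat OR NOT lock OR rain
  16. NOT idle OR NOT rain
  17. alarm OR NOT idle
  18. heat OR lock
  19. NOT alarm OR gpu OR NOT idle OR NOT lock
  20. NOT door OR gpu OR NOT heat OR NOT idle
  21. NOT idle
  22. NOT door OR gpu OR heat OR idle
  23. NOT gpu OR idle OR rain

Unit clause (lock) forces lock = True.
In (alarm OR NOT lock) only alarm is left, so alarm = True.
Unit clause (NOT idle) forces idle = False.
In (gpu OR idle) only gpu is left, so gpu = True.
In (door OR NOT lock) only door is left, so door = True.
In (NOT gpu OR NOT heat) only NOT heat is left, so heat = False.
In (NOT gpu OR idle OR rain) only rain is left, so rain = True.
All clauses satisfied.

lock = True, alarm = True, idle = False, gpu = True, door = True, heat = False, rain = True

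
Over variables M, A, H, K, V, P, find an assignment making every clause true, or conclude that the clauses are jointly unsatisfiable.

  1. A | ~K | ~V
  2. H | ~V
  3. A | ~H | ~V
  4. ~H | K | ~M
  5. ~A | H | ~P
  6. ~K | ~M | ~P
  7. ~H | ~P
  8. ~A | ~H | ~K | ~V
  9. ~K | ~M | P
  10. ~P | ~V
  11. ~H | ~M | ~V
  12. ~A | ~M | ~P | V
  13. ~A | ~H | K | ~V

M=F, A=F, H=F, K=T, V=F, P=F

Set M = False.
Set A = False.
Set H = False.
  then (H | ~V) forces V = False.
Set K = True.
Set P = False.
All clauses satisfied.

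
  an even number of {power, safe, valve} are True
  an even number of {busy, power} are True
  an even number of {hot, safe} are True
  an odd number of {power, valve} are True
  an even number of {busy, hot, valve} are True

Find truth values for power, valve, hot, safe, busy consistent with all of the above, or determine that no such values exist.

power = True, valve = False, hot = True, safe = True, busy = True

{power, safe, valve}: 2 true → even ✓
{busy, power}: 2 true → even ✓
{hot, safe}: 2 true → even ✓
{power, valve}: 1 true → odd ✓
{busy, hot, valve}: 2 true → even ✓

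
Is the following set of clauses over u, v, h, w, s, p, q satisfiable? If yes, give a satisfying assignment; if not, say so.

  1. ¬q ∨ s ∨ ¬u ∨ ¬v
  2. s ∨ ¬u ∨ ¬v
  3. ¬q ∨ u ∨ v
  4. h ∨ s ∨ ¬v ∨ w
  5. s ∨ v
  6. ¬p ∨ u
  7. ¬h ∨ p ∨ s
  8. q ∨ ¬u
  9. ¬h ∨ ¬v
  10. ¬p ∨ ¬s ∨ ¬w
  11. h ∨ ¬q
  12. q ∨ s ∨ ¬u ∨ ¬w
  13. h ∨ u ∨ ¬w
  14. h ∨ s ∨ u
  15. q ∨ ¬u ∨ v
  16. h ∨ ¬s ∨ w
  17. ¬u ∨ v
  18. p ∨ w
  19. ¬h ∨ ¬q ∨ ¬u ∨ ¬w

Set u = False.
  then (¬p ∨ u) forces p = False.
  then (p ∨ w) forces w = True.
  then (h ∨ u ∨ ¬w) forces h = True.
  then (¬h ∨ p ∨ s) forces s = True.
  then (¬h ∨ ¬v) forces v = False.
  then (¬q ∨ u ∨ v) forces q = False.
All clauses satisfied.

u=F; v=F; h=T; w=T; s=T; p=F; q=F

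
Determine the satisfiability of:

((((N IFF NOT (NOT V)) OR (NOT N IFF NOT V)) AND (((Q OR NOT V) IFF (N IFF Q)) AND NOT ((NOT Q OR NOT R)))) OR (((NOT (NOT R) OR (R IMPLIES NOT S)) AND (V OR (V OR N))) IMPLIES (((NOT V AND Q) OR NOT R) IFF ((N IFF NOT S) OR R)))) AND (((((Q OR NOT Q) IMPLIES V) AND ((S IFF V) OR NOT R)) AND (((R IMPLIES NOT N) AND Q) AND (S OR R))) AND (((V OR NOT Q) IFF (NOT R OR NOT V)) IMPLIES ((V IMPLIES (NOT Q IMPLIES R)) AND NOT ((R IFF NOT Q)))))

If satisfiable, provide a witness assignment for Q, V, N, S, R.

Case Q = True: the formula simplifies to ((((N IFF NOT (NOT V)) OR (NOT N IFF NOT V)) AND (N AND NOT (NOT R))) OR (((NOT (NOT R) OR (R IMPLIES NOT S)) AND (V OR (V OR N))) IMPLIES ((NOT V OR NOT R) IFF ((N IFF NOT S) OR R)))) AND (((V AND ((S IFF V) OR NOT R)) AND ((R IMPLIES NOT N) AND (S OR R))) AND ((V IFF (NOT R OR NOT V)) IMPLIES NOT (NOT R))).
  R = True: simplifies to ((((N IFF NOT (NOT V)) OR (NOT N IFF NOT V)) AND N) OR ((V OR (V OR N)) IMPLIES NOT V)) AND ((V AND (S IFF V)) AND NOT N).
    V = True: simplifies to ((N OR N) AND N) AND (S AND NOT N).
      N = True: the conjunct NOT N is False.
      N = False: the conjunct N OR N becomes False OR False = False.
    V = False: the conjunct V is False.
  R = False: simplifies to ((V OR (V OR N)) IMPLIES (N IFF NOT S)) AND ((V AND S) AND NOT V).
    V = True: the conjunct NOT V is False.
    V = False: the conjunct V is False.
Case Q = False: the conjunct Q is False.
Both cases fail — unsatisfiable.

Unsatisfiable — no assignment works.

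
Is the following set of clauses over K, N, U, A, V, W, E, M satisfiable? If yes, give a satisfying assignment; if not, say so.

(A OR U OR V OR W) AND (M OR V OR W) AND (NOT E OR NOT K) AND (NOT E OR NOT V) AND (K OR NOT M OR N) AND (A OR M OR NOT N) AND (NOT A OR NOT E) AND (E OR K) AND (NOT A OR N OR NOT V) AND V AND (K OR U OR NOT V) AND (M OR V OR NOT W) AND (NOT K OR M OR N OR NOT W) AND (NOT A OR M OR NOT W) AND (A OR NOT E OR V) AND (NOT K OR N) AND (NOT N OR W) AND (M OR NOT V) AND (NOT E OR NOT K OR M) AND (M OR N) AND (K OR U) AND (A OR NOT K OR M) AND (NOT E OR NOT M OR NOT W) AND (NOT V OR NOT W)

The formula is unsatisfiable.

Case V = True:
  (NOT E OR NOT V) forces E = False.
  (E OR K) forces K = True.
  (NOT K OR N) forces N = True.
  (NOT N OR W) forces W = True.
  Clause (NOT V OR NOT W) is falsified — contradiction.
Case V = False:
  Clause (V) is falsified — contradiction.
Both cases fail, so the formula is unsatisfiable.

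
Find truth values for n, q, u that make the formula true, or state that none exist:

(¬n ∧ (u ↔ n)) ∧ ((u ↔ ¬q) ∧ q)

n=F, q=T, u=F

  ¬n ∧ (u ↔ n) = True
    ¬n = True
    u ↔ n = True
  (u ↔ ¬q) ∧ q = True
    u ↔ ¬q = True
      ¬q = False
Both conjuncts True, so the formula holds.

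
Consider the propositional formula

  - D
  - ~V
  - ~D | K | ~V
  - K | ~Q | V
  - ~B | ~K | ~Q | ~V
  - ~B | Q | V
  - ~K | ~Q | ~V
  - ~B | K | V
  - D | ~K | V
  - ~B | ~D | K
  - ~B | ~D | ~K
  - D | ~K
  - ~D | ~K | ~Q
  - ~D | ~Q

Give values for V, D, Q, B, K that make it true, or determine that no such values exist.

Unit clause (D) forces D = True.
Unit clause (~V) forces V = False.
In (~D | ~Q) only ~Q is left, so Q = False.
In (~B | Q | V) only ~B is left, so B = False.
Set K = True.
All clauses satisfied.

V: False; D: True; Q: False; B: False; K: True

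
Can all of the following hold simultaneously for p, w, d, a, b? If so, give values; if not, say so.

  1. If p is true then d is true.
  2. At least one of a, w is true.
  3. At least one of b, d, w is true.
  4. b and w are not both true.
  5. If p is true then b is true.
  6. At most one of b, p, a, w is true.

p = False; w = False; d = True; a = True; b = False

  (1) p=F ⇒ d: vacuous ✓
  (2) {a, w}: 1 true — at least one ✓
  (3) {b, d, w}: 1 true — at least one ✓
  (4) b=F, w=F — not both ✓
  (5) p=F ⇒ b: vacuous ✓
  (6) {b, p, a, w}: 1 true — at most one ✓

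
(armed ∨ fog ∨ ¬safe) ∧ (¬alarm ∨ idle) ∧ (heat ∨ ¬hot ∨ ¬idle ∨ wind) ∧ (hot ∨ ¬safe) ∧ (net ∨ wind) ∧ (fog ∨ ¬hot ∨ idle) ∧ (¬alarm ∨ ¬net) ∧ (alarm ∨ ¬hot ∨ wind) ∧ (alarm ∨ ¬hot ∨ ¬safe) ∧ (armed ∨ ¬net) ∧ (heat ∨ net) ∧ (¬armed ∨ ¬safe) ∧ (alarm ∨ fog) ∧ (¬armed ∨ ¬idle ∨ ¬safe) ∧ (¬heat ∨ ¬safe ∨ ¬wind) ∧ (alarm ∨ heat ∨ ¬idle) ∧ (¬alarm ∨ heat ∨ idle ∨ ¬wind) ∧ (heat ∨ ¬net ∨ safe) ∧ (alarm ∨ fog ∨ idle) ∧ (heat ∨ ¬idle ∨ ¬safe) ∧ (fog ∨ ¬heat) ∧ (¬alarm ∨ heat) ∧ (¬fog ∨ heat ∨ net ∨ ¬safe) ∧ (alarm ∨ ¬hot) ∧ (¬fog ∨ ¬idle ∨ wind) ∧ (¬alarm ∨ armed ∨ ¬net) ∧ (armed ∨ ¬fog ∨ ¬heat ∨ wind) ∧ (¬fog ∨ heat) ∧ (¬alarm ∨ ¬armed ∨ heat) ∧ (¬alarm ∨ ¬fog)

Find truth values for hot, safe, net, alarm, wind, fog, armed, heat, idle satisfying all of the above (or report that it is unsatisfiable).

hot = False, safe = False, net = True, alarm = False, wind = False, fog = True, armed = True, heat = True, idle = False

Set hot = False.
  then (hot ∨ ¬safe) forces safe = False.
Set net = True.
  then (¬alarm ∨ ¬net) forces alarm = False.
  then (armed ∨ ¬net) forces armed = True.
  then (alarm ∨ fog) forces fog = True.
  then (heat ∨ ¬net ∨ safe) forces heat = True.
Set wind = False.
  then (¬fog ∨ ¬idle ∨ wind) forces idle = False.
All clauses satisfied.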